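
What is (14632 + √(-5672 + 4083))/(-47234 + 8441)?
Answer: -14632/38793 - I*√1589/38793 ≈ -0.37718 - 0.0010276*I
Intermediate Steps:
(14632 + √(-5672 + 4083))/(-47234 + 8441) = (14632 + √(-1589))/(-38793) = (14632 + I*√1589)*(-1/38793) = -14632/38793 - I*√1589/38793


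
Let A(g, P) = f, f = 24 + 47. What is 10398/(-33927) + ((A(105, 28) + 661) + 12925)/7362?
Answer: 128930321/83256858 ≈ 1.5486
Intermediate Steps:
f = 71
A(g, P) = 71
10398/(-33927) + ((A(105, 28) + 661) + 12925)/7362 = 10398/(-33927) + ((71 + 661) + 12925)/7362 = 10398*(-1/33927) + (732 + 12925)*(1/7362) = -3466/11309 + 13657*(1/7362) = -3466/11309 + 13657/7362 = 128930321/83256858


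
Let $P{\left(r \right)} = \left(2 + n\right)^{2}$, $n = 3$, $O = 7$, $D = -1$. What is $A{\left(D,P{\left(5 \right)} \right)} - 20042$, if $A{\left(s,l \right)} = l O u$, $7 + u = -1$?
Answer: $-21442$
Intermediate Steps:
$u = -8$ ($u = -7 - 1 = -8$)
$P{\left(r \right)} = 25$ ($P{\left(r \right)} = \left(2 + 3\right)^{2} = 5^{2} = 25$)
$A{\left(s,l \right)} = - 56 l$ ($A{\left(s,l \right)} = l 7 \left(-8\right) = 7 l \left(-8\right) = - 56 l$)
$A{\left(D,P{\left(5 \right)} \right)} - 20042 = \left(-56\right) 25 - 20042 = -1400 - 20042 = -21442$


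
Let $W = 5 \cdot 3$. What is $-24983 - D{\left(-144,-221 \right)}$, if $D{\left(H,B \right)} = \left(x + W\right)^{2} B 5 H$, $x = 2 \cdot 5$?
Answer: $-99474983$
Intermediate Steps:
$x = 10$
$W = 15$
$D{\left(H,B \right)} = 3125 B H$ ($D{\left(H,B \right)} = \left(10 + 15\right)^{2} B 5 H = 25^{2} \cdot 5 B H = 625 \cdot 5 B H = 3125 B H$)
$-24983 - D{\left(-144,-221 \right)} = -24983 - 3125 \left(-221\right) \left(-144\right) = -24983 - 99450000 = -99474983$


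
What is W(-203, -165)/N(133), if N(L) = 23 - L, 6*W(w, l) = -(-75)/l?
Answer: 1/1452 ≈ 0.00068871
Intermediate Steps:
W(w, l) = 25/(2*l) (W(w, l) = (-(-75)/l)/6 = (75/l)/6 = 25/(2*l))
W(-203, -165)/N(133) = ((25/2)/(-165))/(23 - 1*133) = ((25/2)*(-1/165))/(23 - 133) = -5/66/(-110) = -5/66*(-1/110) = 1/1452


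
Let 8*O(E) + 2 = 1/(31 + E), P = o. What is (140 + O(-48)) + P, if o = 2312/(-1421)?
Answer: 26691673/193256 ≈ 138.12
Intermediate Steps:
o = -2312/1421 (o = 2312*(-1/1421) = -2312/1421 ≈ -1.6270)
P = -2312/1421 ≈ -1.6270
O(E) = -¼ + 1/(8*(31 + E))
(140 + O(-48)) + P = (140 + (-61 - 2*(-48))/(8*(31 - 48))) - 2312/1421 = (140 + (⅛)*(-61 + 96)/(-17)) - 2312/1421 = (140 + (⅛)*(-1/17)*35) - 2312/1421 = (140 - 35/136) - 2312/1421 = 19005/136 - 2312/1421 = 26691673/193256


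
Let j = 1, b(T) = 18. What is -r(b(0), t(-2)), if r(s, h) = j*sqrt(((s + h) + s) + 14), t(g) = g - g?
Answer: -5*sqrt(2) ≈ -7.0711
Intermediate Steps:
t(g) = 0
r(s, h) = sqrt(14 + h + 2*s) (r(s, h) = 1*sqrt(((s + h) + s) + 14) = 1*sqrt(((h + s) + s) + 14) = 1*sqrt((h + 2*s) + 14) = 1*sqrt(14 + h + 2*s) = sqrt(14 + h + 2*s))
-r(b(0), t(-2)) = -sqrt(14 + 0 + 2*18) = -sqrt(14 + 0 + 36) = -sqrt(50) = -5*sqrt(2)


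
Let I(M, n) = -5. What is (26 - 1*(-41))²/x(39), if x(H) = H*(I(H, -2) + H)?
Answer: 4489/1326 ≈ 3.3854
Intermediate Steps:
x(H) = H*(-5 + H)
(26 - 1*(-41))²/x(39) = (26 - 1*(-41))²/((39*(-5 + 39))) = (26 + 41)²/((39*34)) = 67²/1326 = 4489*(1/1326) = 4489/1326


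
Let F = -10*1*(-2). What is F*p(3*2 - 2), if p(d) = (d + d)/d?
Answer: 40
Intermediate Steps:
p(d) = 2 (p(d) = (2*d)/d = 2)
F = 20 (F = -10*(-2) = 20)
F*p(3*2 - 2) = 20*2 = 40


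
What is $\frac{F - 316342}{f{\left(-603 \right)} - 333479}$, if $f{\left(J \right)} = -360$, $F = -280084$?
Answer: $\frac{596426}{333839} \approx 1.7866$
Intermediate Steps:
$\frac{F - 316342}{f{\left(-603 \right)} - 333479} = \frac{-280084 - 316342}{-360 - 333479} = - \frac{596426}{-333839} = \left(-596426\right) \left(- \frac{1}{333839}\right) = \frac{596426}{333839}$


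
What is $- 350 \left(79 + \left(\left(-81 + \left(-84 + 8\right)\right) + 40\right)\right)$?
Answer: $13300$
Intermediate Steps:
$- 350 \left(79 + \left(\left(-81 + \left(-84 + 8\right)\right) + 40\right)\right) = - 350 \left(79 + \left(\left(-81 - 76\right) + 40\right)\right) = - 350 \left(79 + \left(-157 + 40\right)\right) = - 350 \left(79 - 117\right) = \left(-350\right) \left(-38\right) = 13300$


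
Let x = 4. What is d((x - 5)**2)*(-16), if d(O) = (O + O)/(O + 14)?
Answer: -32/15 ≈ -2.1333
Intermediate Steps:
d(O) = 2*O/(14 + O) (d(O) = (2*O)/(14 + O) = 2*O/(14 + O))
d((x - 5)**2)*(-16) = (2*(4 - 5)**2/(14 + (4 - 5)**2))*(-16) = (2*(-1)**2/(14 + (-1)**2))*(-16) = (2*1/(14 + 1))*(-16) = (2*1/15)*(-16) = (2*1*(1/15))*(-16) = (2/15)*(-16) = -32/15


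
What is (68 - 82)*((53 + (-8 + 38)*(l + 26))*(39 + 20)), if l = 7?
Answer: -861518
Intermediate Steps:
(68 - 82)*((53 + (-8 + 38)*(l + 26))*(39 + 20)) = (68 - 82)*((53 + (-8 + 38)*(7 + 26))*(39 + 20)) = -14*(53 + 30*33)*59 = -14*(53 + 990)*59 = -14602*59 = -14*61537 = -861518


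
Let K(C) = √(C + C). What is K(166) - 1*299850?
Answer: -299850 + 2*√83 ≈ -2.9983e+5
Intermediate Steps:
K(C) = √2*√C (K(C) = √(2*C) = √2*√C)
K(166) - 1*299850 = √2*√166 - 1*299850 = 2*√83 - 299850 = -299850 + 2*√83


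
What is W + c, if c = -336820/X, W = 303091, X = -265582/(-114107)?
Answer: 21030997111/132791 ≈ 1.5838e+5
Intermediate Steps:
X = 265582/114107 (X = -265582*(-1/114107) = 265582/114107 ≈ 2.3275)
c = -19216759870/132791 (c = -336820/265582/114107 = -336820*114107/265582 = -19216759870/132791 ≈ -1.4471e+5)
W + c = 303091 - 19216759870/132791 = 21030997111/132791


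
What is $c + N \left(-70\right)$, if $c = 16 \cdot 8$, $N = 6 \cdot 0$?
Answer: $128$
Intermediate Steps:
$N = 0$
$c = 128$
$c + N \left(-70\right) = 128 + 0 \left(-70\right) = 128 + 0 = 128$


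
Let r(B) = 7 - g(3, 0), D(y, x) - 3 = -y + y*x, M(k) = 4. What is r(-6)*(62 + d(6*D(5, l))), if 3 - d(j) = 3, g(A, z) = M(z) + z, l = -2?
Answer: 186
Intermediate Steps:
D(y, x) = 3 - y + x*y (D(y, x) = 3 + (-y + y*x) = 3 + (-y + x*y) = 3 - y + x*y)
g(A, z) = 4 + z
r(B) = 3 (r(B) = 7 - (4 + 0) = 7 - 1*4 = 7 - 4 = 3)
d(j) = 0 (d(j) = 3 - 1*3 = 3 - 3 = 0)
r(-6)*(62 + d(6*D(5, l))) = 3*(62 + 0) = 3*62 = 186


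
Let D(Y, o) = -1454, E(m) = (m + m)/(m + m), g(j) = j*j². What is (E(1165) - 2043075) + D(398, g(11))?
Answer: -2044528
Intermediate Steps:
g(j) = j³
E(m) = 1 (E(m) = (2*m)/((2*m)) = (2*m)*(1/(2*m)) = 1)
(E(1165) - 2043075) + D(398, g(11)) = (1 - 2043075) - 1454 = -2043074 - 1454 = -2044528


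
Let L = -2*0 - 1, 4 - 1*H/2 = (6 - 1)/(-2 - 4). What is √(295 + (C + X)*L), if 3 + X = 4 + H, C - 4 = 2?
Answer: √2505/3 ≈ 16.683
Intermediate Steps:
C = 6 (C = 4 + 2 = 6)
H = 29/3 (H = 8 - 2*(6 - 1)/(-2 - 4) = 8 - 10/(-6) = 8 - 10*(-1)/6 = 8 - 2*(-⅚) = 8 + 5/3 = 29/3 ≈ 9.6667)
X = 32/3 (X = -3 + (4 + 29/3) = -3 + 41/3 = 32/3 ≈ 10.667)
L = -1 (L = 0 - 1 = -1)
√(295 + (C + X)*L) = √(295 + (6 + 32/3)*(-1)) = √(295 + (50/3)*(-1)) = √(295 - 50/3) = √(835/3) = √2505/3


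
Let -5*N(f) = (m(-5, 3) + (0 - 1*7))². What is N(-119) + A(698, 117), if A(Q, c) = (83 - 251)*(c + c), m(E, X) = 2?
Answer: -39317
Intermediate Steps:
A(Q, c) = -336*c
N(f) = -5 (N(f) = -(2 + (0 - 1*7))²/5 = -(2 + (0 - 7))²/5 = -(2 - 7)²/5 = -⅕*(-5)² = -⅕*25 = -5)
N(-119) + A(698, 117) = -5 - 336*117 = -5 - 39312 = -39317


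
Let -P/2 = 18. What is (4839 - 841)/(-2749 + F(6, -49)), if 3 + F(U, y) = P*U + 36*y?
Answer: -1999/2366 ≈ -0.84489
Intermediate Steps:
P = -36 (P = -2*18 = -36)
F(U, y) = -3 - 36*U + 36*y (F(U, y) = -3 + (-36*U + 36*y) = -3 - 36*U + 36*y)
(4839 - 841)/(-2749 + F(6, -49)) = (4839 - 841)/(-2749 + (-3 - 36*6 + 36*(-49))) = 3998/(-2749 + (-3 - 216 - 1764)) = 3998/(-2749 - 1983) = 3998/(-4732) = 3998*(-1/4732) = -1999/2366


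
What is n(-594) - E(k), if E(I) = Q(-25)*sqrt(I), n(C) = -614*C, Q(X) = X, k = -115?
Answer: 364716 + 25*I*sqrt(115) ≈ 3.6472e+5 + 268.1*I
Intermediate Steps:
E(I) = -25*sqrt(I)
n(-594) - E(k) = -614*(-594) - (-25)*sqrt(-115) = 364716 - (-25)*I*sqrt(115) = 364716 + 25*I*sqrt(115)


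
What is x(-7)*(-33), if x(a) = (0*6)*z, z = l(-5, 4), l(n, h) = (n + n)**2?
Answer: 0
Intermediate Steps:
l(n, h) = 4*n**2 (l(n, h) = (2*n)**2 = 4*n**2)
z = 100 (z = 4*(-5)**2 = 4*25 = 100)
x(a) = 0 (x(a) = (0*6)*100 = 0*100 = 0)
x(-7)*(-33) = 0*(-33) = 0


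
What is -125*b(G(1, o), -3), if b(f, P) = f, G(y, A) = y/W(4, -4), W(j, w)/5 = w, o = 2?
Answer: 25/4 ≈ 6.2500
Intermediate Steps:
W(j, w) = 5*w
G(y, A) = -y/20 (G(y, A) = y/((5*(-4))) = y/(-20) = y*(-1/20) = -y/20)
-125*b(G(1, o), -3) = -(-25)/4 = -125*(-1/20) = 25/4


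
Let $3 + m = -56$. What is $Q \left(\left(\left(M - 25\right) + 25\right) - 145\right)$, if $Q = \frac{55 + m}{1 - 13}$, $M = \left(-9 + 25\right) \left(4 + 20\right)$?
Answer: $\frac{239}{3} \approx 79.667$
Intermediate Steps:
$m = -59$ ($m = -3 - 56 = -59$)
$M = 384$ ($M = 16 \cdot 24 = 384$)
$Q = \frac{1}{3}$ ($Q = \frac{55 - 59}{1 - 13} = - \frac{4}{-12} = \left(-4\right) \left(- \frac{1}{12}\right) = \frac{1}{3} \approx 0.33333$)
$Q \left(\left(\left(M - 25\right) + 25\right) - 145\right) = \frac{\left(\left(384 - 25\right) + 25\right) - 145}{3} = \frac{\left(359 + 25\right) - 145}{3} = \frac{384 - 145}{3} = \frac{1}{3} \cdot 239 = \frac{239}{3}$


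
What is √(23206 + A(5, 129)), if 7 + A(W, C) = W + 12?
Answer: 4*√1451 ≈ 152.37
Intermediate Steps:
A(W, C) = 5 + W (A(W, C) = -7 + (W + 12) = -7 + (12 + W) = 5 + W)
√(23206 + A(5, 129)) = √(23206 + (5 + 5)) = √(23206 + 10) = √23216 = 4*√1451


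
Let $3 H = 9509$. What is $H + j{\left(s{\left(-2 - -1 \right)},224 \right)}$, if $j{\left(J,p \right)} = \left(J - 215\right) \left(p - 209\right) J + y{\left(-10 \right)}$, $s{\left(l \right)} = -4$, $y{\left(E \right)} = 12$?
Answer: $\frac{48965}{3} \approx 16322.0$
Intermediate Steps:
$H = \frac{9509}{3}$ ($H = \frac{1}{3} \cdot 9509 = \frac{9509}{3} \approx 3169.7$)
$j{\left(J,p \right)} = 12 + J \left(-215 + J\right) \left(-209 + p\right)$ ($j{\left(J,p \right)} = \left(J - 215\right) \left(p - 209\right) J + 12 = \left(-215 + J\right) \left(-209 + p\right) J + 12 = J \left(-215 + J\right) \left(-209 + p\right) + 12 = 12 + J \left(-215 + J\right) \left(-209 + p\right)$)
$H + j{\left(s{\left(-2 - -1 \right)},224 \right)} = \frac{9509}{3} + \left(12 - 209 \left(-4\right)^{2} + 44935 \left(-4\right) + 224 \left(-4\right)^{2} - \left(-860\right) 224\right) = \frac{9509}{3} + \left(12 - 3344 - 179740 + 224 \cdot 16 + 192640\right) = \frac{9509}{3} + \left(12 - 3344 - 179740 + 3584 + 192640\right) = \frac{9509}{3} + 13152 = \frac{48965}{3}$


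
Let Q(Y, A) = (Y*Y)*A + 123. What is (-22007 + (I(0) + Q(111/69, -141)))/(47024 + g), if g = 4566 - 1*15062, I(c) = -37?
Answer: -1964873/3220552 ≈ -0.61010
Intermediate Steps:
Q(Y, A) = 123 + A*Y² (Q(Y, A) = Y²*A + 123 = A*Y² + 123 = 123 + A*Y²)
g = -10496 (g = 4566 - 15062 = -10496)
(-22007 + (I(0) + Q(111/69, -141)))/(47024 + g) = (-22007 + (-37 + (123 - 141*(111/69)²)))/(47024 - 10496) = (-22007 + (-37 + (123 - 141*(111*(1/69))²)))/36528 = (-22007 + (-37 + (123 - 141*(37/23)²)))*(1/36528) = (-22007 + (-37 + (123 - 141*1369/529)))*(1/36528) = (-22007 + (-37 + (123 - 193029/529)))*(1/36528) = (-22007 + (-37 - 127962/529))*(1/36528) = (-22007 - 147535/529)*(1/36528) = -11789238/529*1/36528 = -1964873/3220552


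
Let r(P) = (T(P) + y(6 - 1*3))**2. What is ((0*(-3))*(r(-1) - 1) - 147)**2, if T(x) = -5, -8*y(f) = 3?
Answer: 21609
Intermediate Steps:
y(f) = -3/8 (y(f) = -1/8*3 = -3/8)
r(P) = 1849/64 (r(P) = (-5 - 3/8)**2 = (-43/8)**2 = 1849/64)
((0*(-3))*(r(-1) - 1) - 147)**2 = ((0*(-3))*(1849/64 - 1) - 147)**2 = (0*(1785/64) - 147)**2 = (0 - 147)**2 = (-147)**2 = 21609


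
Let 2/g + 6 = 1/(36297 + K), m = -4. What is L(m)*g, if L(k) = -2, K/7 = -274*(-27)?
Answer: 352332/528497 ≈ 0.66667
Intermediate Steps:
K = 51786 (K = 7*(-274*(-27)) = 7*7398 = 51786)
g = -176166/528497 (g = 2/(-6 + 1/(36297 + 51786)) = 2/(-6 + 1/88083) = 2/(-528497/88083) = 2*(-88083/528497) = -176166/528497 ≈ -0.33333)
L(m)*g = -2*(-176166/528497) = 352332/528497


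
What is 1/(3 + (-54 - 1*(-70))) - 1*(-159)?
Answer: 3022/19 ≈ 159.05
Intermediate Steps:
1/(3 + (-54 - 1*(-70))) - 1*(-159) = 1/(3 + (-54 + 70)) + 159 = 1/(3 + 16) + 159 = 1/19 + 159 = 3022/19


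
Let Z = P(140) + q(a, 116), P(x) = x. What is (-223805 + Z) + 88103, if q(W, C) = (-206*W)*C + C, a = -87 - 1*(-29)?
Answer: 1250522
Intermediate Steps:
a = -58 (a = -87 + 29 = -58)
q(W, C) = C - 206*C*W (q(W, C) = -206*C*W + C = C - 206*C*W)
Z = 1386224 (Z = 140 + 116*(1 - 206*(-58)) = 140 + 116*(1 + 11948) = 140 + 116*11949 = 140 + 1386084 = 1386224)
(-223805 + Z) + 88103 = (-223805 + 1386224) + 88103 = 1162419 + 88103 = 1250522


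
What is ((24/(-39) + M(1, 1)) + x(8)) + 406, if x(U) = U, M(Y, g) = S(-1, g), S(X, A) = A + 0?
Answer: 5387/13 ≈ 414.38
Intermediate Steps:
S(X, A) = A
M(Y, g) = g
((24/(-39) + M(1, 1)) + x(8)) + 406 = ((24/(-39) + 1) + 8) + 406 = ((24*(-1/39) + 1) + 8) + 406 = ((-8/13 + 1) + 8) + 406 = (5/13 + 8) + 406 = 109/13 + 406 = 5387/13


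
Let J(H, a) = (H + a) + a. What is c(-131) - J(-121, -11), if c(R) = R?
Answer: 12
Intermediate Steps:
J(H, a) = H + 2*a
c(-131) - J(-121, -11) = -131 - (-121 + 2*(-11)) = -131 - (-121 - 22) = -131 - 1*(-143) = -131 + 143 = 12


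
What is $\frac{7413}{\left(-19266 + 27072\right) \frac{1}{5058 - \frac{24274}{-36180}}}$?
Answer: $\frac{226124563147}{47070180} \approx 4804.0$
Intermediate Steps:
$\frac{7413}{\left(-19266 + 27072\right) \frac{1}{5058 - \frac{24274}{-36180}}} = \frac{7413}{7806 \frac{1}{5058 - - \frac{12137}{18090}}} = \frac{7413}{7806 \frac{1}{5058 + \frac{12137}{18090}}} = \frac{7413}{7806 \frac{1}{\frac{91511357}{18090}}} = \frac{7413}{7806 \cdot \frac{18090}{91511357}} = \frac{7413}{\frac{141210540}{91511357}} = 7413 \cdot \frac{91511357}{141210540} = \frac{226124563147}{47070180}$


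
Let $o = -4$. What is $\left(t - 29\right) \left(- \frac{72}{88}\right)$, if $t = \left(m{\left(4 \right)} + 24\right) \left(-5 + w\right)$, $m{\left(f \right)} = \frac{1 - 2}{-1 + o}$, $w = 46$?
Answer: $- \frac{43344}{55} \approx -788.07$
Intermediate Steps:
$m{\left(f \right)} = \frac{1}{5}$ ($m{\left(f \right)} = \frac{1 - 2}{-1 - 4} = - \frac{1}{-5} = \left(-1\right) \left(- \frac{1}{5}\right) = \frac{1}{5}$)
$t = \frac{4961}{5}$ ($t = \left(\frac{1}{5} + 24\right) \left(-5 + 46\right) = \frac{121}{5} \cdot 41 = \frac{4961}{5} \approx 992.2$)
$\left(t - 29\right) \left(- \frac{72}{88}\right) = \left(\frac{4961}{5} - 29\right) \left(- \frac{72}{88}\right) = \frac{4816 \left(\left(-72\right) \frac{1}{88}\right)}{5} = \frac{4816}{5} \left(- \frac{9}{11}\right) = - \frac{43344}{55}$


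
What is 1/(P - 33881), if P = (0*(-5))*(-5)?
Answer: -1/33881 ≈ -2.9515e-5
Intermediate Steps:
P = 0 (P = 0*(-5) = 0)
1/(P - 33881) = 1/(0 - 33881) = 1/(-33881) = -1/33881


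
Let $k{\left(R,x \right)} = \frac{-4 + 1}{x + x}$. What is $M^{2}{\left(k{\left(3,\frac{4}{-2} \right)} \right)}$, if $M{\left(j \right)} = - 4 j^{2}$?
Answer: $\frac{81}{16} \approx 5.0625$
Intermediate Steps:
$k{\left(R,x \right)} = - \frac{3}{2 x}$
$M^{2}{\left(k{\left(3,\frac{4}{-2} \right)} \right)} = \left(- 4 \left(- \frac{3}{2 \frac{4}{-2}}\right)^{2}\right)^{2} = \left(- 4 \left(- \frac{3}{2 \cdot 4 \left(- \frac{1}{2}\right)}\right)^{2}\right)^{2} = \left(- 4 \left(- \frac{3}{2 \left(-2\right)}\right)^{2}\right)^{2} = \left(- 4 \left(\left(- \frac{3}{2}\right) \left(- \frac{1}{2}\right)\right)^{2}\right)^{2} = \left(- 4 \left(\frac{3}{4}\right)^{2}\right)^{2} = \left(\left(-4\right) \frac{9}{16}\right)^{2} = \left(- \frac{9}{4}\right)^{2} = \frac{81}{16}$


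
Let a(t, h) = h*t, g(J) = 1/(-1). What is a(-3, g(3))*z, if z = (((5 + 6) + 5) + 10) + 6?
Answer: 96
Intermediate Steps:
g(J) = -1
z = 32 (z = ((11 + 5) + 10) + 6 = (16 + 10) + 6 = 26 + 6 = 32)
a(-3, g(3))*z = -1*(-3)*32 = 3*32 = 96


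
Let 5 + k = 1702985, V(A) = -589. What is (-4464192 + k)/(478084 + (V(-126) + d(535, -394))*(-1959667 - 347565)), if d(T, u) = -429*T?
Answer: -690303/132725947553 ≈ -5.2010e-6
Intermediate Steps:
k = 1702980 (k = -5 + 1702985 = 1702980)
(-4464192 + k)/(478084 + (V(-126) + d(535, -394))*(-1959667 - 347565)) = (-4464192 + 1702980)/(478084 + (-589 - 429*535)*(-1959667 - 347565)) = -2761212/(478084 + (-589 - 229515)*(-2307232)) = -2761212/(478084 - 230104*(-2307232)) = -2761212/(478084 + 530903312128) = -2761212/530903790212 = -2761212*1/530903790212 = -690303/132725947553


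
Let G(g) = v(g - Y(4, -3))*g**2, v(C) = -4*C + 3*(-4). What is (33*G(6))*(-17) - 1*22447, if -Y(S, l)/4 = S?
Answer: 1997153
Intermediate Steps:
Y(S, l) = -4*S
v(C) = -12 - 4*C (v(C) = -4*C - 12 = -12 - 4*C)
G(g) = g**2*(-76 - 4*g) (G(g) = (-12 - 4*(g - (-4)*4))*g**2 = (-12 - 4*(g - 1*(-16)))*g**2 = (-12 - 4*(g + 16))*g**2 = (-12 - 4*(16 + g))*g**2 = (-12 + (-64 - 4*g))*g**2 = (-76 - 4*g)*g**2 = g**2*(-76 - 4*g))
(33*G(6))*(-17) - 1*22447 = (33*(4*6**2*(-19 - 1*6)))*(-17) - 1*22447 = (33*(4*36*(-19 - 6)))*(-17) - 22447 = (33*(4*36*(-25)))*(-17) - 22447 = (33*(-3600))*(-17) - 22447 = -118800*(-17) - 22447 = 2019600 - 22447 = 1997153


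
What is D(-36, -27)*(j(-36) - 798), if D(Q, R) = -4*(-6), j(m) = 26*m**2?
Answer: 789552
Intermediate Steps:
D(Q, R) = 24
D(-36, -27)*(j(-36) - 798) = 24*(26*(-36)**2 - 798) = 24*(26*1296 - 798) = 24*(33696 - 798) = 24*32898 = 789552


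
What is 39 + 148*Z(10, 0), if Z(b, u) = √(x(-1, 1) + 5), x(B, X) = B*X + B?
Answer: 39 + 148*√3 ≈ 295.34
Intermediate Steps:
x(B, X) = B + B*X
Z(b, u) = √3 (Z(b, u) = √(-(1 + 1) + 5) = √(-1*2 + 5) = √(-2 + 5) = √3)
39 + 148*Z(10, 0) = 39 + 148*√3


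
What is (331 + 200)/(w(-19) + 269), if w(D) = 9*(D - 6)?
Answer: 531/44 ≈ 12.068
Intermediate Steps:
w(D) = -54 + 9*D (w(D) = 9*(-6 + D) = -54 + 9*D)
(331 + 200)/(w(-19) + 269) = (331 + 200)/((-54 + 9*(-19)) + 269) = 531/((-54 - 171) + 269) = 531/(-225 + 269) = 531/44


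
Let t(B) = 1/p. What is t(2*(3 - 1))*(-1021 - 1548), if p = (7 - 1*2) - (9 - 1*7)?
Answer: -2569/3 ≈ -856.33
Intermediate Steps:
p = 3 (p = (7 - 2) - (9 - 7) = 5 - 1*2 = 5 - 2 = 3)
t(B) = ⅓ (t(B) = 1/3 = ⅓)
t(2*(3 - 1))*(-1021 - 1548) = (-1021 - 1548)/3 = (⅓)*(-2569) = -2569/3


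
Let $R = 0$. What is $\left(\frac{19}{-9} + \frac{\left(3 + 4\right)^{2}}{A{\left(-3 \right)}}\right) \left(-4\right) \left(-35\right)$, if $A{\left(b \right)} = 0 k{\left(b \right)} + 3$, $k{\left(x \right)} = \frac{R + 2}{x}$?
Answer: $\frac{17920}{9} \approx 1991.1$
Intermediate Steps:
$k{\left(x \right)} = \frac{2}{x}$ ($k{\left(x \right)} = \frac{0 + 2}{x} = \frac{2}{x}$)
$A{\left(b \right)} = 3$ ($A{\left(b \right)} = 0 \frac{2}{b} + 3 = 0 + 3 = 3$)
$\left(\frac{19}{-9} + \frac{\left(3 + 4\right)^{2}}{A{\left(-3 \right)}}\right) \left(-4\right) \left(-35\right) = \left(\frac{19}{-9} + \frac{\left(3 + 4\right)^{2}}{3}\right) \left(-4\right) \left(-35\right) = \left(19 \left(- \frac{1}{9}\right) + 7^{2} \cdot \frac{1}{3}\right) \left(-4\right) \left(-35\right) = \left(- \frac{19}{9} + 49 \cdot \frac{1}{3}\right) \left(-4\right) \left(-35\right) = \left(- \frac{19}{9} + \frac{49}{3}\right) \left(-4\right) \left(-35\right) = \frac{128}{9} \left(-4\right) \left(-35\right) = \left(- \frac{512}{9}\right) \left(-35\right) = \frac{17920}{9}$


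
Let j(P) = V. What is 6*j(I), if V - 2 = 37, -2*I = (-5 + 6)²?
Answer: 234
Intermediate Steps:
I = -½ (I = -(-5 + 6)²/2 = -½*1² = -½*1 = -½ ≈ -0.50000)
V = 39 (V = 2 + 37 = 39)
j(P) = 39
6*j(I) = 6*39 = 234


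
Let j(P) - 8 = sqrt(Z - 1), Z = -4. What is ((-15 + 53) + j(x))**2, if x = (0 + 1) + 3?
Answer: (46 + I*sqrt(5))**2 ≈ 2111.0 + 205.72*I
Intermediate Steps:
x = 4 (x = 1 + 3 = 4)
j(P) = 8 + I*sqrt(5) (j(P) = 8 + sqrt(-4 - 1) = 8 + sqrt(-5) = 8 + I*sqrt(5))
((-15 + 53) + j(x))**2 = ((-15 + 53) + (8 + I*sqrt(5)))**2 = (38 + (8 + I*sqrt(5)))**2 = (46 + I*sqrt(5))**2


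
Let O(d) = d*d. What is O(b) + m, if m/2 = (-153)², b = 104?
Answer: 57634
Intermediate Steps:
O(d) = d²
m = 46818 (m = 2*(-153)² = 2*23409 = 46818)
O(b) + m = 104² + 46818 = 10816 + 46818 = 57634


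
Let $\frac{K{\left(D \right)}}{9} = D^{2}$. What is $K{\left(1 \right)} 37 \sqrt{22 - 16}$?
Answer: $333 \sqrt{6} \approx 815.68$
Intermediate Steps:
$K{\left(D \right)} = 9 D^{2}$
$K{\left(1 \right)} 37 \sqrt{22 - 16} = 9 \cdot 1^{2} \cdot 37 \sqrt{22 - 16} = 9 \cdot 1 \cdot 37 \sqrt{6} = 9 \cdot 37 \sqrt{6} = 333 \sqrt{6}$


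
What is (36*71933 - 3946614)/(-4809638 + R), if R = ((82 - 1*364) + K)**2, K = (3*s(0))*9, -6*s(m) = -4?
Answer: 678513/2369971 ≈ 0.28630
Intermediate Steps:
s(m) = 2/3 (s(m) = -1/6*(-4) = 2/3)
K = 18 (K = (3*(2/3))*9 = 2*9 = 18)
R = 69696 (R = ((82 - 1*364) + 18)**2 = ((82 - 364) + 18)**2 = (-282 + 18)**2 = (-264)**2 = 69696)
(36*71933 - 3946614)/(-4809638 + R) = (36*71933 - 3946614)/(-4809638 + 69696) = (2589588 - 3946614)/(-4739942) = -1357026*(-1/4739942) = 678513/2369971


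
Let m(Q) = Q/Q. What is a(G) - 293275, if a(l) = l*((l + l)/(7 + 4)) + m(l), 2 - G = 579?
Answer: -2560156/11 ≈ -2.3274e+5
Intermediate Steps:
m(Q) = 1
G = -577 (G = 2 - 1*579 = 2 - 579 = -577)
a(l) = 1 + 2*l²/11 (a(l) = l*((l + l)/(7 + 4)) + 1 = l*((2*l)/11) + 1 = l*((2*l)*(1/11)) + 1 = l*(2*l/11) + 1 = 2*l²/11 + 1 = 1 + 2*l²/11)
a(G) - 293275 = (1 + (2/11)*(-577)²) - 293275 = (1 + (2/11)*332929) - 293275 = (1 + 665858/11) - 293275 = 665869/11 - 293275 = -2560156/11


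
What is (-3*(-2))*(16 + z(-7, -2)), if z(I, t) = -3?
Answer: 78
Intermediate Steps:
(-3*(-2))*(16 + z(-7, -2)) = (-3*(-2))*(16 - 3) = 6*13 = 78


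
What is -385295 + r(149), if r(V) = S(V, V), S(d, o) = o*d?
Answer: -363094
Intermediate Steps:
S(d, o) = d*o
r(V) = V**2 (r(V) = V*V = V**2)
-385295 + r(149) = -385295 + 149**2 = -385295 + 22201 = -363094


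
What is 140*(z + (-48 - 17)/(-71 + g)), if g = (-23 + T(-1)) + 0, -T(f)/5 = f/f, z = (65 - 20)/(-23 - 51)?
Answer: 24850/3663 ≈ 6.7841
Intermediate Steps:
z = -45/74 (z = 45/(-74) = 45*(-1/74) = -45/74 ≈ -0.60811)
T(f) = -5 (T(f) = -5*f/f = -5*1 = -5)
g = -28 (g = (-23 - 5) + 0 = -28 + 0 = -28)
140*(z + (-48 - 17)/(-71 + g)) = 140*(-45/74 + (-48 - 17)/(-71 - 28)) = 140*(-45/74 - 65/(-99)) = 140*(-45/74 - 65*(-1/99)) = 140*(-45/74 + 65/99) = 140*(355/7326) = 24850/3663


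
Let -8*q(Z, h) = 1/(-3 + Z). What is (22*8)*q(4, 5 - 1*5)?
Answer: -22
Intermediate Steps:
q(Z, h) = -1/(8*(-3 + Z))
(22*8)*q(4, 5 - 1*5) = (22*8)*(-1/(-24 + 8*4)) = 176*(-1/(-24 + 32)) = 176*(-1/8) = 176*(-1*⅛) = 176*(-⅛) = -22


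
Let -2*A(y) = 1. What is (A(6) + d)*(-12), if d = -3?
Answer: 42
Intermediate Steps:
A(y) = -½ (A(y) = -½*1 = -½)
(A(6) + d)*(-12) = (-½ - 3)*(-12) = -7/2*(-12) = 42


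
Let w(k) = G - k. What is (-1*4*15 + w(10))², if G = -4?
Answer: 5476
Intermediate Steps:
w(k) = -4 - k
(-1*4*15 + w(10))² = (-1*4*15 + (-4 - 1*10))² = (-4*15 + (-4 - 10))² = (-60 - 14)² = (-74)² = 5476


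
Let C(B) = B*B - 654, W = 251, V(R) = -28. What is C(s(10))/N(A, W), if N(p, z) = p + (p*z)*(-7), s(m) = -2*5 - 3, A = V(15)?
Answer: -485/49168 ≈ -0.0098641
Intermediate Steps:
A = -28
s(m) = -13 (s(m) = -10 - 3 = -13)
C(B) = -654 + B² (C(B) = B² - 654 = -654 + B²)
N(p, z) = p - 7*p*z
C(s(10))/N(A, W) = (-654 + (-13)²)/((-28*(1 - 7*251))) = (-654 + 169)/((-28*(1 - 1757))) = -485/((-28*(-1756))) = -485/49168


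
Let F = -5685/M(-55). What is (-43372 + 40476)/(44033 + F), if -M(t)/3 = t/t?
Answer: -362/5741 ≈ -0.063055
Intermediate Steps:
M(t) = -3 (M(t) = -3*t/t = -3*1 = -3)
F = 1895 (F = -5685/(-3) = -5685*(-1/3) = 1895)
(-43372 + 40476)/(44033 + F) = (-43372 + 40476)/(44033 + 1895) = -2896/45928 = -2896*1/45928 = -362/5741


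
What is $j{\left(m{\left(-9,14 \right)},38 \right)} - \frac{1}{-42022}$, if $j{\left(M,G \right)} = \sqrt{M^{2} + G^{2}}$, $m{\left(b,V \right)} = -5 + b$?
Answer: $\frac{1}{42022} + 2 \sqrt{410} \approx 40.497$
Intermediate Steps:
$j{\left(M,G \right)} = \sqrt{G^{2} + M^{2}}$
$j{\left(m{\left(-9,14 \right)},38 \right)} - \frac{1}{-42022} = \sqrt{38^{2} + \left(-5 - 9\right)^{2}} - \frac{1}{-42022} = \sqrt{1444 + \left(-14\right)^{2}} - - \frac{1}{42022} = \sqrt{1444 + 196} + \frac{1}{42022} = \sqrt{1640} + \frac{1}{42022} = 2 \sqrt{410} + \frac{1}{42022} = \frac{1}{42022} + 2 \sqrt{410}$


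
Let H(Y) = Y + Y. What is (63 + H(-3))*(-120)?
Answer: -6840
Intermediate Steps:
H(Y) = 2*Y
(63 + H(-3))*(-120) = (63 + 2*(-3))*(-120) = (63 - 6)*(-120) = 57*(-120) = -6840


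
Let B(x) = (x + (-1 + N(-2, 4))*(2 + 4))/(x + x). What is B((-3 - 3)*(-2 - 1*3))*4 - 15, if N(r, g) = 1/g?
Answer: -133/10 ≈ -13.300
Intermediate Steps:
N(r, g) = 1/g
B(x) = (-9/2 + x)/(2*x) (B(x) = (x + (-1 + 1/4)*(2 + 4))/(x + x) = (x + (-1 + 1/4)*6)/((2*x)) = (x - 3/4*6)*(1/(2*x)) = (x - 9/2)*(1/(2*x)) = (-9/2 + x)*(1/(2*x)) = (-9/2 + x)/(2*x))
B((-3 - 3)*(-2 - 1*3))*4 - 15 = ((-9 + 2*((-3 - 3)*(-2 - 1*3)))/(4*(((-3 - 3)*(-2 - 1*3)))))*4 - 15 = ((-9 + 2*(-6*(-2 - 3)))/(4*((-6*(-2 - 3)))))*4 - 15 = ((-9 + 2*(-6*(-5)))/(4*((-6*(-5)))))*4 - 15 = ((1/4)*(-9 + 2*30)/30)*4 - 15 = ((1/4)*(1/30)*(-9 + 60))*4 - 15 = ((1/4)*(1/30)*51)*4 - 15 = (17/40)*4 - 15 = 17/10 - 15 = -133/10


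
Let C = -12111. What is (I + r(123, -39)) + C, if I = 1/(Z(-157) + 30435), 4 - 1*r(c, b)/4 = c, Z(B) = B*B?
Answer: -693342307/55084 ≈ -12587.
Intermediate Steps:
Z(B) = B**2
r(c, b) = 16 - 4*c
I = 1/55084 (I = 1/((-157)**2 + 30435) = 1/(24649 + 30435) = 1/55084 ≈ 1.8154e-5)
(I + r(123, -39)) + C = (1/55084 + (16 - 4*123)) - 12111 = (1/55084 + (16 - 492)) - 12111 = (1/55084 - 476) - 12111 = -26219983/55084 - 12111 = -693342307/55084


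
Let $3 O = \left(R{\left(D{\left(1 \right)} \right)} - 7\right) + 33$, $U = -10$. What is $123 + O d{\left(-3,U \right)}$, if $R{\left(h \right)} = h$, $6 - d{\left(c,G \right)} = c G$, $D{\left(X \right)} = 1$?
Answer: $-93$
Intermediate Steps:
$d{\left(c,G \right)} = 6 - G c$ ($d{\left(c,G \right)} = 6 - c G = 6 - G c$)
$O = 9$ ($O = \frac{\left(1 - 7\right) + 33}{3} = \frac{-6 + 33}{3} = \frac{1}{3} \cdot 27 = 9$)
$123 + O d{\left(-3,U \right)} = 123 + 9 \left(6 - \left(-10\right) \left(-3\right)\right) = 123 + 9 \left(6 - 30\right) = 123 + 9 \left(-24\right) = 123 - 216 = -93$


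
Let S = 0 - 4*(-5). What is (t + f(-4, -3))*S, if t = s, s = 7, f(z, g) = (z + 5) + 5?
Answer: 260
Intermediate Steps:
f(z, g) = 10 + z (f(z, g) = (5 + z) + 5 = 10 + z)
S = 20 (S = 0 + 20 = 20)
t = 7
(t + f(-4, -3))*S = (7 + (10 - 4))*20 = (7 + 6)*20 = 13*20 = 260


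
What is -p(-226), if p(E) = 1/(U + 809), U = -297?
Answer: -1/512 ≈ -0.0019531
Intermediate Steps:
p(E) = 1/512 (p(E) = 1/(-297 + 809) = 1/512)
-p(-226) = -1*1/512 = -1/512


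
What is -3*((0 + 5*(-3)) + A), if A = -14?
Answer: 87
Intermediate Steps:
-3*((0 + 5*(-3)) + A) = -3*((0 + 5*(-3)) - 14) = -3*((0 - 15) - 14) = -3*(-15 - 14) = -3*(-29) = 87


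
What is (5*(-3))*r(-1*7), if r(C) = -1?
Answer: 15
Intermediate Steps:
(5*(-3))*r(-1*7) = (5*(-3))*(-1) = -15*(-1) = 15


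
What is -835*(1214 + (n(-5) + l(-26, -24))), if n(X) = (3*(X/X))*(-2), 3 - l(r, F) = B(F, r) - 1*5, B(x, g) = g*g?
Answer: -450900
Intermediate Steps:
B(x, g) = g²
l(r, F) = 8 - r² (l(r, F) = 3 - (r² - 1*5) = 3 - (r² - 5) = 3 - (-5 + r²) = 3 + (5 - r²) = 8 - r²)
n(X) = -6 (n(X) = (3*1)*(-2) = 3*(-2) = -6)
-835*(1214 + (n(-5) + l(-26, -24))) = -835*(1214 + (-6 + (8 - 1*(-26)²))) = -835*(1214 + (-6 + (8 - 1*676))) = -835*(1214 + (-6 + (8 - 676))) = -835*(1214 + (-6 - 668)) = -835*(1214 - 674) = -835*540 = -450900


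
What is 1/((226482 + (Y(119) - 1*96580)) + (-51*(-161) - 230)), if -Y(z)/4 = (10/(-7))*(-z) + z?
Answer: 1/136727 ≈ 7.3138e-6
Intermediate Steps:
Y(z) = -68*z/7 (Y(z) = -4*((10/(-7))*(-z) + z) = -4*((10*(-⅐))*(-z) + z) = -4*(-(-10)*z/7 + z) = -4*(10*z/7 + z) = -68*z/7)
1/((226482 + (Y(119) - 1*96580)) + (-51*(-161) - 230)) = 1/((226482 + (-68/7*119 - 1*96580)) + (-51*(-161) - 230)) = 1/((226482 + (-1156 - 96580)) + (8211 - 230)) = 1/((226482 - 97736) + 7981) = 1/(128746 + 7981) = 1/136727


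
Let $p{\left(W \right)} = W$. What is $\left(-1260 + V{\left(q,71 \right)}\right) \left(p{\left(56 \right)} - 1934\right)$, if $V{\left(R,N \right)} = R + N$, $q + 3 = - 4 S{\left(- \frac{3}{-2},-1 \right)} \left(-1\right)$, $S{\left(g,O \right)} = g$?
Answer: $2227308$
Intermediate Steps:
$q = 3$ ($q = -3 + - 4 \left(- \frac{3}{-2}\right) \left(-1\right) = -3 + - 4 \left(\left(-3\right) \left(- \frac{1}{2}\right)\right) \left(-1\right) = -3 + \left(-4\right) \frac{3}{2} \left(-1\right) = -3 - -6 = -3 + 6 = 3$)
$V{\left(R,N \right)} = N + R$
$\left(-1260 + V{\left(q,71 \right)}\right) \left(p{\left(56 \right)} - 1934\right) = \left(-1260 + \left(71 + 3\right)\right) \left(56 - 1934\right) = \left(-1260 + 74\right) \left(-1878\right) = \left(-1186\right) \left(-1878\right) = 2227308$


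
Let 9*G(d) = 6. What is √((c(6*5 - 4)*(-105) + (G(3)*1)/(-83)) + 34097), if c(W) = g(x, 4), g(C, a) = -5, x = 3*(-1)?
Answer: 2*√536649531/249 ≈ 186.07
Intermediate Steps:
x = -3
G(d) = ⅔ (G(d) = (⅑)*6 = ⅔)
c(W) = -5
√((c(6*5 - 4)*(-105) + (G(3)*1)/(-83)) + 34097) = √((-5*(-105) + ((⅔)*1)/(-83)) + 34097) = √((525 + (⅔)*(-1/83)) + 34097) = √((525 - 2/249) + 34097) = √(130723/249 + 34097) = √(8620876/249) = 2*√536649531/249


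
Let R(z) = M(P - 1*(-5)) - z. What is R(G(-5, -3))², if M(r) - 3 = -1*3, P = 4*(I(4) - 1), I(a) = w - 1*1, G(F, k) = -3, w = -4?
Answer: 9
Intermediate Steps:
I(a) = -5 (I(a) = -4 - 1*1 = -4 - 1 = -5)
P = -24 (P = 4*(-5 - 1) = 4*(-6) = -24)
M(r) = 0 (M(r) = 3 - 1*3 = 3 - 3 = 0)
R(z) = -z (R(z) = 0 - z = -z)
R(G(-5, -3))² = (-1*(-3))² = 3² = 9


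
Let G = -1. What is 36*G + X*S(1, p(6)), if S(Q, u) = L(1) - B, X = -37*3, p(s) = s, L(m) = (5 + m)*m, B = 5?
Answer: -147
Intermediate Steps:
L(m) = m*(5 + m)
X = -111
S(Q, u) = 1 (S(Q, u) = 1*(5 + 1) - 1*5 = 1*6 - 5 = 6 - 5 = 1)
36*G + X*S(1, p(6)) = 36*(-1) - 111*1 = -36 - 111 = -147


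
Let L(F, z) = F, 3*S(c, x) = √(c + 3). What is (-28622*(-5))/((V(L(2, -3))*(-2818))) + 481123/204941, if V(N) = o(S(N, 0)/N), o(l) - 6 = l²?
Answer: -378107507333/63816373049 ≈ -5.9249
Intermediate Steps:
S(c, x) = √(3 + c)/3 (S(c, x) = √(c + 3)/3 = √(3 + c)/3)
o(l) = 6 + l²
V(N) = 6 + (3 + N)/(9*N²) (V(N) = 6 + ((√(3 + N)/3)/N)² = 6 + (√(3 + N)/(3*N))² = 6 + (3 + N)/(9*N²))
(-28622*(-5))/((V(L(2, -3))*(-2818))) + 481123/204941 = (-28622*(-5))/((((⅑)*(3 + 2 + 54*2²)/2²)*(-2818))) + 481123/204941 = 143110/((((⅑)*(¼)*(3 + 2 + 54*4))*(-2818))) + 481123*(1/204941) = 143110/((((⅑)*(¼)*(3 + 2 + 216))*(-2818))) + 481123/204941 = 143110/((((⅑)*(¼)*221)*(-2818))) + 481123/204941 = 143110/(((221/36)*(-2818))) + 481123/204941 = 143110/(-311389/18) + 481123/204941 = 143110*(-18/311389) + 481123/204941 = -2575980/311389 + 481123/204941 = -378107507333/63816373049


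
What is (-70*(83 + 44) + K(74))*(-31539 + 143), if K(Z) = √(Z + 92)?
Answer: 279110440 - 31396*√166 ≈ 2.7871e+8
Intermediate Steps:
K(Z) = √(92 + Z)
(-70*(83 + 44) + K(74))*(-31539 + 143) = (-70*(83 + 44) + √(92 + 74))*(-31539 + 143) = (-70*127 + √166)*(-31396) = (-8890 + √166)*(-31396) = 279110440 - 31396*√166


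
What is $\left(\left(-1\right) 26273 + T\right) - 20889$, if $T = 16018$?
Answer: $-31144$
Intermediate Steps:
$\left(\left(-1\right) 26273 + T\right) - 20889 = \left(\left(-1\right) 26273 + 16018\right) - 20889 = \left(-26273 + 16018\right) - 20889 = -10255 - 20889 = -31144$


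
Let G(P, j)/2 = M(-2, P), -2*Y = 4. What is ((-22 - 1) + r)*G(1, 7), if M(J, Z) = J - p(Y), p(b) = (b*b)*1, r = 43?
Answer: -240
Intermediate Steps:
Y = -2 (Y = -½*4 = -2)
p(b) = b² (p(b) = b²*1 = b²)
M(J, Z) = -4 + J (M(J, Z) = J - 1*(-2)² = J - 1*4 = J - 4 = -4 + J)
G(P, j) = -12 (G(P, j) = 2*(-4 - 2) = 2*(-6) = -12)
((-22 - 1) + r)*G(1, 7) = ((-22 - 1) + 43)*(-12) = (-23 + 43)*(-12) = 20*(-12) = -240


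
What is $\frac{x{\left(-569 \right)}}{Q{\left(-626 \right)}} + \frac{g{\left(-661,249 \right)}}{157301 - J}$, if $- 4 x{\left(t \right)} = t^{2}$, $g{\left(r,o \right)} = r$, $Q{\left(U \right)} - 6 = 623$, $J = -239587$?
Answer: $- \frac{32124629711}{249642552} \approx -128.68$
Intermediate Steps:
$Q{\left(U \right)} = 629$ ($Q{\left(U \right)} = 6 + 623 = 629$)
$x{\left(t \right)} = - \frac{t^{2}}{4}$
$\frac{x{\left(-569 \right)}}{Q{\left(-626 \right)}} + \frac{g{\left(-661,249 \right)}}{157301 - J} = \frac{\left(- \frac{1}{4}\right) \left(-569\right)^{2}}{629} - \frac{661}{157301 - -239587} = \left(- \frac{1}{4}\right) 323761 \cdot \frac{1}{629} - \frac{661}{157301 + 239587} = \left(- \frac{323761}{4}\right) \frac{1}{629} - \frac{661}{396888} = - \frac{323761}{2516} - \frac{661}{396888} = - \frac{32124629711}{249642552}$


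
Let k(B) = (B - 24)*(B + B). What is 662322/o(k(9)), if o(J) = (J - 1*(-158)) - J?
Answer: 331161/79 ≈ 4191.9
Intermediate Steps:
k(B) = 2*B*(-24 + B) (k(B) = (-24 + B)*(2*B) = 2*B*(-24 + B))
o(J) = 158 (o(J) = (J + 158) - J = (158 + J) - J = 158)
662322/o(k(9)) = 662322/158 = 662322*(1/158) = 331161/79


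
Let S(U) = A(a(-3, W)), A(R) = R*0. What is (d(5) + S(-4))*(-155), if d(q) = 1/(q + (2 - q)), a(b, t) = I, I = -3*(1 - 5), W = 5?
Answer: -155/2 ≈ -77.500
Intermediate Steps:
I = 12 (I = -3*(-4) = 12)
a(b, t) = 12
A(R) = 0
S(U) = 0
d(q) = ½ (d(q) = 1/2 = ½)
(d(5) + S(-4))*(-155) = (½ + 0)*(-155) = (½)*(-155) = -155/2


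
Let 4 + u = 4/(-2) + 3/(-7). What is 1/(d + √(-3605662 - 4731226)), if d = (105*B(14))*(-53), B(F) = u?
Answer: 35775/1288187513 - 2*I*√2084222/1288187513 ≈ 2.7772e-5 - 2.2414e-6*I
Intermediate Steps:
u = -45/7 (u = -4 + (4/(-2) + 3/(-7)) = -4 + (4*(-½) + 3*(-⅐)) = -4 + (-2 - 3/7) = -4 - 17/7 = -45/7 ≈ -6.4286)
B(F) = -45/7
d = 35775 (d = (105*(-45/7))*(-53) = -675*(-53) = 35775)
1/(d + √(-3605662 - 4731226)) = 1/(35775 + √(-3605662 - 4731226)) = 1/(35775 + √(-8336888)) = 1/(35775 + 2*I*√2084222)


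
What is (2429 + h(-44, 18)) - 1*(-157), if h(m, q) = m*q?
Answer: 1794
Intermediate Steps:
(2429 + h(-44, 18)) - 1*(-157) = (2429 - 44*18) - 1*(-157) = (2429 - 792) + 157 = 1637 + 157 = 1794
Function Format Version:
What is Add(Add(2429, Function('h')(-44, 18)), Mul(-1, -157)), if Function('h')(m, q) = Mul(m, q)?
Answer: 1794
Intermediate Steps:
Add(Add(2429, Function('h')(-44, 18)), Mul(-1, -157)) = Add(Add(2429, Mul(-44, 18)), Mul(-1, -157)) = Add(Add(2429, -792), 157) = Add(1637, 157) = 1794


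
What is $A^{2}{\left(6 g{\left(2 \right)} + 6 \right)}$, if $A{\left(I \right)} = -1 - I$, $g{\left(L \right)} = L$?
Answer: $361$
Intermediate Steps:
$A^{2}{\left(6 g{\left(2 \right)} + 6 \right)} = \left(-1 - \left(6 \cdot 2 + 6\right)\right)^{2} = \left(-1 - \left(12 + 6\right)\right)^{2} = \left(-1 - 18\right)^{2} = \left(-19\right)^{2} = 361$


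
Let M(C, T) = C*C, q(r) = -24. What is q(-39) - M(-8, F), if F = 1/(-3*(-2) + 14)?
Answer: -88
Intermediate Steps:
F = 1/20 (F = 1/(6 + 14) = 1/20 ≈ 0.050000)
M(C, T) = C**2
q(-39) - M(-8, F) = -24 - 1*(-8)**2 = -24 - 1*64 = -24 - 64 = -88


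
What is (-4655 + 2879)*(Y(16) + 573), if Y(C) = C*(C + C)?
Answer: -1926960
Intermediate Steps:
Y(C) = 2*C² (Y(C) = C*(2*C) = 2*C²)
(-4655 + 2879)*(Y(16) + 573) = (-4655 + 2879)*(2*16² + 573) = -1776*(2*256 + 573) = -1776*(512 + 573) = -1776*1085 = -1926960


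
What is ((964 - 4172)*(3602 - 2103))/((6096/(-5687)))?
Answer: 3418450013/762 ≈ 4.4862e+6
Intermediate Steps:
((964 - 4172)*(3602 - 2103))/((6096/(-5687))) = (-3208*1499)/((6096*(-1/5687))) = -4808792/(-6096/5687) = -4808792*(-5687/6096) = 3418450013/762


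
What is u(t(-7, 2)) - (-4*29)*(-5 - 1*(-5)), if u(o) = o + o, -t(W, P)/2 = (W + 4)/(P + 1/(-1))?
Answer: 12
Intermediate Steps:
t(W, P) = -2*(4 + W)/(-1 + P) (t(W, P) = -2*(W + 4)/(P + 1/(-1)) = -2*(4 + W)/(P - 1) = -2*(4 + W)/(-1 + P))
u(o) = 2*o
u(t(-7, 2)) - (-4*29)*(-5 - 1*(-5)) = 2*(2*(-4 - 1*(-7))/(-1 + 2)) - (-4*29)*(-5 - 1*(-5)) = 2*(2*(-4 + 7)/1) - (-116)*(-5 + 5) = 2*(2*1*3) - (-116)*0 = 2*6 - 1*0 = 12 + 0 = 12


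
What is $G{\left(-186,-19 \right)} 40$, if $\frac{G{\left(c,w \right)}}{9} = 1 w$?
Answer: $-6840$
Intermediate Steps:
$G{\left(c,w \right)} = 9 w$ ($G{\left(c,w \right)} = 9 \cdot 1 w = 9 w$)
$G{\left(-186,-19 \right)} 40 = 9 \left(-19\right) 40 = \left(-171\right) 40 = -6840$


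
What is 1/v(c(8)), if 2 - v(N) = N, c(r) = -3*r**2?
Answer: 1/194 ≈ 0.0051546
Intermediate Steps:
v(N) = 2 - N
1/v(c(8)) = 1/(2 - (-3)*8**2) = 1/(2 - (-3)*64) = 1/(2 - 1*(-192)) = 1/(2 + 192) = 1/194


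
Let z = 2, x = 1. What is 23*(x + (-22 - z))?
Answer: -529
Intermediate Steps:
23*(x + (-22 - z)) = 23*(1 + (-22 - 1*2)) = 23*(1 + (-22 - 2)) = 23*(1 - 24) = 23*(-23) = -529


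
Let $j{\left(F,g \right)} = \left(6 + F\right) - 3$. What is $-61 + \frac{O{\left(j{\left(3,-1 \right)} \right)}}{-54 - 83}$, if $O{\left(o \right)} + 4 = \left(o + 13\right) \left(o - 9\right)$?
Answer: $- \frac{8296}{137} \approx -60.555$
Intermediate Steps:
$j{\left(F,g \right)} = 3 + F$
$O{\left(o \right)} = -4 + \left(-9 + o\right) \left(13 + o\right)$ ($O{\left(o \right)} = -4 + \left(o + 13\right) \left(o - 9\right) = -4 + \left(13 + o\right) \left(-9 + o\right) = -4 + \left(-9 + o\right) \left(13 + o\right)$)
$-61 + \frac{O{\left(j{\left(3,-1 \right)} \right)}}{-54 - 83} = -61 + \frac{-121 + \left(3 + 3\right)^{2} + 4 \left(3 + 3\right)}{-54 - 83} = -61 + \frac{-121 + 6^{2} + 4 \cdot 6}{-137} = -61 + \left(-121 + 36 + 24\right) \left(- \frac{1}{137}\right) = -61 - - \frac{61}{137} = -61 + \frac{61}{137} = - \frac{8296}{137}$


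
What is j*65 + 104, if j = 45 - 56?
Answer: -611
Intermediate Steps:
j = -11
j*65 + 104 = -11*65 + 104 = -715 + 104 = -611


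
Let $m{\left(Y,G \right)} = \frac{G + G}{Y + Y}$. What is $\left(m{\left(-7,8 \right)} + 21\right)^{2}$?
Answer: $\frac{19321}{49} \approx 394.31$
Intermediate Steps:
$m{\left(Y,G \right)} = \frac{G}{Y}$ ($m{\left(Y,G \right)} = \frac{2 G}{2 Y} = 2 G \frac{1}{2 Y} = \frac{G}{Y}$)
$\left(m{\left(-7,8 \right)} + 21\right)^{2} = \left(\frac{8}{-7} + 21\right)^{2} = \left(8 \left(- \frac{1}{7}\right) + 21\right)^{2} = \left(- \frac{8}{7} + 21\right)^{2} = \left(\frac{139}{7}\right)^{2} = \frac{19321}{49}$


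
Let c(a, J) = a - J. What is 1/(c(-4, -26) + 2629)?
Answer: 1/2651 ≈ 0.00037722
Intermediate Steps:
1/(c(-4, -26) + 2629) = 1/((-4 - 1*(-26)) + 2629) = 1/((-4 + 26) + 2629) = 1/(22 + 2629) = 1/2651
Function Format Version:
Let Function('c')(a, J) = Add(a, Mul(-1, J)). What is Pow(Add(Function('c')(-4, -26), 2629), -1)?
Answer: Rational(1, 2651) ≈ 0.00037722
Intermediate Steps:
Pow(Add(Function('c')(-4, -26), 2629), -1) = Pow(Add(Add(-4, Mul(-1, -26)), 2629), -1) = Pow(Add(Add(-4, 26), 2629), -1) = Pow(Add(22, 2629), -1) = Pow(2651, -1) = Rational(1, 2651)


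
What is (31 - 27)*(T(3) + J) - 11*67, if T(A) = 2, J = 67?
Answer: -461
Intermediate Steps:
(31 - 27)*(T(3) + J) - 11*67 = (31 - 27)*(2 + 67) - 11*67 = 4*69 - 737 = 276 - 737 = -461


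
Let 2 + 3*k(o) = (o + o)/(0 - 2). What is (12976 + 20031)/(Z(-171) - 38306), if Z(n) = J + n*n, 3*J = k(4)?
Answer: -99021/27197 ≈ -3.6409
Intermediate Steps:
k(o) = -⅔ - o/3 (k(o) = -⅔ + ((o + o)/(0 - 2))/3 = -⅔ + ((2*o)/(-2))/3 = -⅔ + ((2*o)*(-½))/3 = -⅔ + (-o)/3 = -⅔ - o/3)
J = -⅔ (J = (-⅔ - ⅓*4)/3 = (-⅔ - 4/3)/3 = (⅓)*(-2) = -⅔ ≈ -0.66667)
Z(n) = -⅔ + n² (Z(n) = -⅔ + n*n = -⅔ + n²)
(12976 + 20031)/(Z(-171) - 38306) = (12976 + 20031)/((-⅔ + (-171)²) - 38306) = 33007/((-⅔ + 29241) - 38306) = 33007/(87721/3 - 38306) = 33007/(-27197/3) = 33007*(-3/27197) = -99021/27197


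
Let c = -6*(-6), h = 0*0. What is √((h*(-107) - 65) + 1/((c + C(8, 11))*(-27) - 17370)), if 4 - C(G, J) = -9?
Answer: I*√2523650542/6231 ≈ 8.0623*I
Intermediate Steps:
C(G, J) = 13 (C(G, J) = 4 - 1*(-9) = 4 + 9 = 13)
h = 0
c = 36
√((h*(-107) - 65) + 1/((c + C(8, 11))*(-27) - 17370)) = √((0*(-107) - 65) + 1/((36 + 13)*(-27) - 17370)) = √((0 - 65) + 1/(49*(-27) - 17370)) = √(-65 + 1/(-1323 - 17370)) = √(-65 + 1/(-18693)) = √(-65 - 1/18693) = √(-1215046/18693) = I*√2523650542/6231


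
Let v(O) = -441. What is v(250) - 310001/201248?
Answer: -89060369/201248 ≈ -442.54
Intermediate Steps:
v(250) - 310001/201248 = -441 - 310001/201248 = -89060369/201248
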